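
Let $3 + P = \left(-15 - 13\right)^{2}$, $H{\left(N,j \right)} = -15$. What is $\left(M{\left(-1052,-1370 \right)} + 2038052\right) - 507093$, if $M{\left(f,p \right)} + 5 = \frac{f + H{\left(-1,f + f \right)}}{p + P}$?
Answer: $\frac{901732973}{589} \approx 1.531 \cdot 10^{6}$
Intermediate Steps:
$P = 781$ ($P = -3 + \left(-15 - 13\right)^{2} = -3 + \left(-28\right)^{2} = -3 + 784 = 781$)
$M{\left(f,p \right)} = -5 + \frac{-15 + f}{781 + p}$ ($M{\left(f,p \right)} = -5 + \frac{f - 15}{p + 781} = -5 + \frac{-15 + f}{781 + p}$)
$\left(M{\left(-1052,-1370 \right)} + 2038052\right) - 507093 = \left(\frac{-3920 - 1052 - -6850}{781 - 1370} + 2038052\right) - 507093 = \left(\frac{-3920 - 1052 + 6850}{-589} + 2038052\right) - 507093 = \left(\left(- \frac{1}{589}\right) 1878 + 2038052\right) - 507093 = \left(- \frac{1878}{589} + 2038052\right) - 507093 = \frac{1200410750}{589} - 507093 = \frac{901732973}{589}$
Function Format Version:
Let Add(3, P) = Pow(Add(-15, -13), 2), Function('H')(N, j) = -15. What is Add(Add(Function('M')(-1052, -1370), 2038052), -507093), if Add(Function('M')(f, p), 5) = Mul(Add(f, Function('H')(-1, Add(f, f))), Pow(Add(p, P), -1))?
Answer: Rational(901732973, 589) ≈ 1.5310e+6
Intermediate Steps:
P = 781 (P = Add(-3, Pow(Add(-15, -13), 2)) = Add(-3, Pow(-28, 2)) = Add(-3, 784) = 781)
Function('M')(f, p) = Add(-5, Mul(Pow(Add(781, p), -1), Add(-15, f))) (Function('M')(f, p) = Add(-5, Mul(Add(f, -15), Pow(Add(p, 781), -1))) = Add(-5, Mul(Add(-15, f), Pow(Add(781, p), -1))) = Add(-5, Mul(Pow(Add(781, p), -1), Add(-15, f))))
Add(Add(Function('M')(-1052, -1370), 2038052), -507093) = Add(Add(Mul(Pow(Add(781, -1370), -1), Add(-3920, -1052, Mul(-5, -1370))), 2038052), -507093) = Add(Add(Mul(Pow(-589, -1), Add(-3920, -1052, 6850)), 2038052), -507093) = Add(Add(Mul(Rational(-1, 589), 1878), 2038052), -507093) = Add(Add(Rational(-1878, 589), 2038052), -507093) = Add(Rational(1200410750, 589), -507093) = Rational(901732973, 589)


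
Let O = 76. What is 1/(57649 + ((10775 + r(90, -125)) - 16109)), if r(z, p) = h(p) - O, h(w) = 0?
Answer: 1/52239 ≈ 1.9143e-5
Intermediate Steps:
r(z, p) = -76 (r(z, p) = 0 - 1*76 = 0 - 76 = -76)
1/(57649 + ((10775 + r(90, -125)) - 16109)) = 1/(57649 + ((10775 - 76) - 16109)) = 1/(57649 + (10699 - 16109)) = 1/(57649 - 5410) = 1/52239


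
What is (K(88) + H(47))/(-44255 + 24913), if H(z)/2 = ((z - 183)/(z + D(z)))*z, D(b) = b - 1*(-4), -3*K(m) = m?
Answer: 11744/1421637 ≈ 0.0082609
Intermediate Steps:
K(m) = -m/3
D(b) = 4 + b (D(b) = b + 4 = 4 + b)
H(z) = 2*z*(-183 + z)/(4 + 2*z) (H(z) = 2*(((z - 183)/(z + (4 + z)))*z) = 2*(((-183 + z)/(4 + 2*z))*z) = 2*(z*(-183 + z)/(4 + 2*z)) = 2*z*(-183 + z)/(4 + 2*z))
(K(88) + H(47))/(-44255 + 24913) = (-⅓*88 + 47*(-183 + 47)/(2 + 47))/(-44255 + 24913) = (-88/3 + 47*(-136)/49)/(-19342) = (-88/3 + 47*(1/49)*(-136))*(-1/19342) = (-88/3 - 6392/49)*(-1/19342) = -23488/147*(-1/19342) = 11744/1421637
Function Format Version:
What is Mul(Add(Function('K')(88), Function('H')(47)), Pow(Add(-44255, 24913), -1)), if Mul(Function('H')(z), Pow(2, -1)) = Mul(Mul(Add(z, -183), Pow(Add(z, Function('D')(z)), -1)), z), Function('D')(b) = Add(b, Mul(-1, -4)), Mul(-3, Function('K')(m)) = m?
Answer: Rational(11744, 1421637) ≈ 0.0082609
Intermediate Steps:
Function('K')(m) = Mul(Rational(-1, 3), m)
Function('D')(b) = Add(4, b) (Function('D')(b) = Add(b, 4) = Add(4, b))
Function('H')(z) = Mul(2, z, Pow(Add(4, Mul(2, z)), -1), Add(-183, z)) (Function('H')(z) = Mul(2, Mul(Mul(Add(z, -183), Pow(Add(z, Add(4, z)), -1)), z)) = Mul(2, Mul(Mul(Add(-183, z), Pow(Add(4, Mul(2, z)), -1)), z)) = Mul(2, Mul(Mul(Pow(Add(4, Mul(2, z)), -1), Add(-183, z)), z)) = Mul(2, Mul(z, Pow(Add(4, Mul(2, z)), -1), Add(-183, z))) = Mul(2, z, Pow(Add(4, Mul(2, z)), -1), Add(-183, z)))
Mul(Add(Function('K')(88), Function('H')(47)), Pow(Add(-44255, 24913), -1)) = Mul(Add(Mul(Rational(-1, 3), 88), Mul(47, Pow(Add(2, 47), -1), Add(-183, 47))), Pow(Add(-44255, 24913), -1)) = Mul(Add(Rational(-88, 3), Mul(47, Pow(49, -1), -136)), Pow(-19342, -1)) = Mul(Add(Rational(-88, 3), Mul(47, Rational(1, 49), -136)), Rational(-1, 19342)) = Mul(Add(Rational(-88, 3), Rational(-6392, 49)), Rational(-1, 19342)) = Mul(Rational(-23488, 147), Rational(-1, 19342)) = Rational(11744, 1421637)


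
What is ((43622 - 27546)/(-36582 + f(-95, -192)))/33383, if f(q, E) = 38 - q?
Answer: -16076/1216776967 ≈ -1.3212e-5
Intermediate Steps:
((43622 - 27546)/(-36582 + f(-95, -192)))/33383 = ((43622 - 27546)/(-36582 + (38 - 1*(-95))))/33383 = (16076/(-36582 + (38 + 95)))*(1/33383) = (16076/(-36582 + 133))*(1/33383) = (16076/(-36449))*(1/33383) = (16076*(-1/36449))*(1/33383) = -16076/36449*1/33383 = -16076/1216776967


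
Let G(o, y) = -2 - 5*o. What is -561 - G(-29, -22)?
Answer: -704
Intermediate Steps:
-561 - G(-29, -22) = -561 - (-2 - 5*(-29)) = -561 - (-2 + 145) = -561 - 1*143 = -561 - 143 = -704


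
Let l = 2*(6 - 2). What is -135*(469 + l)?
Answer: -64395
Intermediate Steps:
l = 8 (l = 2*4 = 8)
-135*(469 + l) = -135*(469 + 8) = -135*477 = -64395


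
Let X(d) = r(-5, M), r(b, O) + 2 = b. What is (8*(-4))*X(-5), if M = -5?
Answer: 224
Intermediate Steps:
r(b, O) = -2 + b
X(d) = -7 (X(d) = -2 - 5 = -7)
(8*(-4))*X(-5) = (8*(-4))*(-7) = -32*(-7) = 224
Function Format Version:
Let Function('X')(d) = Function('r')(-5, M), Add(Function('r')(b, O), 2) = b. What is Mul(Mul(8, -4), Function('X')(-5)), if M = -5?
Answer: 224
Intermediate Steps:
Function('r')(b, O) = Add(-2, b)
Function('X')(d) = -7 (Function('X')(d) = Add(-2, -5) = -7)
Mul(Mul(8, -4), Function('X')(-5)) = Mul(Mul(8, -4), -7) = Mul(-32, -7) = 224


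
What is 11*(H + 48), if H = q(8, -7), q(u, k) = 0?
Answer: 528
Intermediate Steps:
H = 0
11*(H + 48) = 11*(0 + 48) = 11*48 = 528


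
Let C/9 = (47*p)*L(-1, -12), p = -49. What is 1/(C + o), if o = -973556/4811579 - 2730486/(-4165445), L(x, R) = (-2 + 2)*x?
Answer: 20042367687655/9082655124974 ≈ 2.2067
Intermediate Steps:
L(x, R) = 0 (L(x, R) = 0*x = 0)
o = 9082655124974/20042367687655 (o = -973556*1/4811579 - 2730486*(-1/4165445) = -973556/4811579 + 2730486/4165445 = 9082655124974/20042367687655 ≈ 0.45317)
C = 0 (C = 9*((47*(-49))*0) = 9*(-2303*0) = 9*0 = 0)
1/(C + o) = 1/(0 + 9082655124974/20042367687655) = 1/(9082655124974/20042367687655) = 20042367687655/9082655124974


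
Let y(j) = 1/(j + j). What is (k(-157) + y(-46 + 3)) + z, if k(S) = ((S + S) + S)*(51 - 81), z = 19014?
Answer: 2850383/86 ≈ 33144.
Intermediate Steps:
k(S) = -90*S (k(S) = (2*S + S)*(-30) = (3*S)*(-30) = -90*S)
y(j) = 1/(2*j)
(k(-157) + y(-46 + 3)) + z = (-90*(-157) + 1/(2*(-46 + 3))) + 19014 = (14130 + (½)/(-43)) + 19014 = (14130 + (½)*(-1/43)) + 19014 = (14130 - 1/86) + 19014 = 1215179/86 + 19014 = 2850383/86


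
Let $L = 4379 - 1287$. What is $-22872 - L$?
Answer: $-25964$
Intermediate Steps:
$L = 3092$ ($L = 4379 - 1287 = 3092$)
$-22872 - L = -22872 - 3092 = -25964$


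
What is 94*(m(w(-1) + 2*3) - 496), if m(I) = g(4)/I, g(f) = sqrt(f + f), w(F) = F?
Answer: -46624 + 188*sqrt(2)/5 ≈ -46571.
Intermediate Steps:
g(f) = sqrt(2)*sqrt(f) (g(f) = sqrt(2*f) = sqrt(2)*sqrt(f))
m(I) = 2*sqrt(2)/I (m(I) = (sqrt(2)*sqrt(4))/I = (sqrt(2)*2)/I = (2*sqrt(2))/I = 2*sqrt(2)/I)
94*(m(w(-1) + 2*3) - 496) = 94*(2*sqrt(2)/(-1 + 2*3) - 496) = 94*(2*sqrt(2)/(-1 + 6) - 496) = 94*(2*sqrt(2)/5 - 496) = 94*(-496 + 2*sqrt(2)/5) = -46624 + 188*sqrt(2)/5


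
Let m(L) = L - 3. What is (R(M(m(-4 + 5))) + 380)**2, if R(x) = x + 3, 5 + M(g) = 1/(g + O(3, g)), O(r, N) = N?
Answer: 2283121/16 ≈ 1.4270e+5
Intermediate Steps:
m(L) = -3 + L
M(g) = -5 + 1/(2*g) (M(g) = -5 + 1/(g + g) = -5 + 1/(2*g))
R(x) = 3 + x
(R(M(m(-4 + 5))) + 380)**2 = ((3 + (-5 + 1/(2*(-3 + (-4 + 5))))) + 380)**2 = ((3 + (-5 + 1/(2*(-3 + 1)))) + 380)**2 = ((3 + (-5 + (1/2)/(-2))) + 380)**2 = ((3 + (-5 + (1/2)*(-1/2))) + 380)**2 = ((3 + (-5 - 1/4)) + 380)**2 = ((3 - 21/4) + 380)**2 = (-9/4 + 380)**2 = (1511/4)**2 = 2283121/16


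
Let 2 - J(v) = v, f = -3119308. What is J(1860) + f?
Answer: -3121166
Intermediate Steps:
J(v) = 2 - v
J(1860) + f = (2 - 1*1860) - 3119308 = (2 - 1860) - 3119308 = -1858 - 3119308 = -3121166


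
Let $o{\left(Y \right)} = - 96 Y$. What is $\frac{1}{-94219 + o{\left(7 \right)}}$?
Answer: $- \frac{1}{94891} \approx -1.0538 \cdot 10^{-5}$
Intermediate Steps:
$\frac{1}{-94219 + o{\left(7 \right)}} = \frac{1}{-94219 - 672} = \frac{1}{-94891} = - \frac{1}{94891}$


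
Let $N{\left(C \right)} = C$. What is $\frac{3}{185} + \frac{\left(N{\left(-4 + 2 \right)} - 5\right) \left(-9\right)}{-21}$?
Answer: $- \frac{552}{185} \approx -2.9838$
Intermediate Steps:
$\frac{3}{185} + \frac{\left(N{\left(-4 + 2 \right)} - 5\right) \left(-9\right)}{-21} = \frac{3}{185} + \frac{\left(\left(-4 + 2\right) - 5\right) \left(-9\right)}{-21} = 3 \cdot \frac{1}{185} + \left(-2 - 5\right) \left(-9\right) \left(- \frac{1}{21}\right) = \frac{3}{185} + \left(-7\right) \left(-9\right) \left(- \frac{1}{21}\right) = \frac{3}{185} + 63 \left(- \frac{1}{21}\right) = \frac{3}{185} - 3 = - \frac{552}{185}$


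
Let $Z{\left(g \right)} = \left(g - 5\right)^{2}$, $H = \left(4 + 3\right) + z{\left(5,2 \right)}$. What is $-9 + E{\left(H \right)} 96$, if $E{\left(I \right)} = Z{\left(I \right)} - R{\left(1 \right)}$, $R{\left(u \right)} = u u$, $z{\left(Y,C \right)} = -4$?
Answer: $279$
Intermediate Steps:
$H = 3$ ($H = \left(4 + 3\right) - 4 = 7 - 4 = 3$)
$R{\left(u \right)} = u^{2}$
$Z{\left(g \right)} = \left(-5 + g\right)^{2}$
$E{\left(I \right)} = -1 + \left(-5 + I\right)^{2}$ ($E{\left(I \right)} = \left(-5 + I\right)^{2} - 1^{2} = \left(-5 + I\right)^{2} - 1 = -1 + \left(-5 + I\right)^{2}$)
$-9 + E{\left(H \right)} 96 = -9 + \left(-1 + \left(-5 + 3\right)^{2}\right) 96 = -9 + \left(-1 + \left(-2\right)^{2}\right) 96 = -9 + \left(-1 + 4\right) 96 = -9 + 3 \cdot 96 = -9 + 288 = 279$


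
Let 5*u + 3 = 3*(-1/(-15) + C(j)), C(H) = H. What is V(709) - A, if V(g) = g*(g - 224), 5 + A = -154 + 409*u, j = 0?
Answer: 8606326/25 ≈ 3.4425e+5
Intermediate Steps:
u = -14/25 (u = -3/5 + (3*(-1/(-15) + 0))/5 = -3/5 + (3*(-1*(-1/15) + 0))/5 = -3/5 + (3*(1/15 + 0))/5 = -3/5 + (3*(1/15))/5 = -3/5 + (1/5)*(1/5) = -3/5 + 1/25 = -14/25 ≈ -0.56000)
A = -9701/25 (A = -5 + (-154 + 409*(-14/25)) = -5 + (-154 - 5726/25) = -5 - 9576/25 = -9701/25 ≈ -388.04)
V(g) = g*(-224 + g)
V(709) - A = 709*(-224 + 709) - 1*(-9701/25) = 709*485 + 9701/25 = 343865 + 9701/25 = 8606326/25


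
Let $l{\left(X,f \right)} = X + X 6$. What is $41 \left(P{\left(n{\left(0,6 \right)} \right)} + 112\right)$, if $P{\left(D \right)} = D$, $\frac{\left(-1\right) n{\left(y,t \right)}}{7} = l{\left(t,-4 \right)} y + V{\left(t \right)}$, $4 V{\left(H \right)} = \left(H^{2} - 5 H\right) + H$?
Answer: $3731$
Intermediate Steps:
$l{\left(X,f \right)} = 7 X$ ($l{\left(X,f \right)} = X + 6 X = 7 X$)
$V{\left(H \right)} = - H + \frac{H^{2}}{4}$ ($V{\left(H \right)} = \frac{\left(H^{2} - 5 H\right) + H}{4} = \frac{H^{2} - 4 H}{4} = - H + \frac{H^{2}}{4}$)
$n{\left(y,t \right)} = - 49 t y - \frac{7 t \left(-4 + t\right)}{4}$ ($n{\left(y,t \right)} = - 7 \left(7 t y + \frac{t \left(-4 + t\right)}{4}\right) = - 49 t y - \frac{7 t \left(-4 + t\right)}{4}$)
$41 \left(P{\left(n{\left(0,6 \right)} \right)} + 112\right) = 41 \left(\frac{7}{4} \cdot 6 \left(4 - 6 - 0\right) + 112\right) = 41 \left(\frac{7}{4} \cdot 6 \left(4 - 6 + 0\right) + 112\right) = 41 \left(\frac{7}{4} \cdot 6 \left(-2\right) + 112\right) = 41 \left(-21 + 112\right) = 41 \cdot 91 = 3731$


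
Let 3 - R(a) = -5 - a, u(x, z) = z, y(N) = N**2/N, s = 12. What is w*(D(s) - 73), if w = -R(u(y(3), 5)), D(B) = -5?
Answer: 1014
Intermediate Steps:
y(N) = N
R(a) = 8 + a (R(a) = 3 - (-5 - a) = 3 + (5 + a) = 8 + a)
w = -13 (w = -(8 + 5) = -1*13 = -13)
w*(D(s) - 73) = -13*(-5 - 73) = -13*(-78) = 1014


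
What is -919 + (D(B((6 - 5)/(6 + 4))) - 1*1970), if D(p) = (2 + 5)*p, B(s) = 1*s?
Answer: -28883/10 ≈ -2888.3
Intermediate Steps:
B(s) = s
D(p) = 7*p
-919 + (D(B((6 - 5)/(6 + 4))) - 1*1970) = -919 + (7*((6 - 5)/(6 + 4)) - 1*1970) = -919 + (7*(1/10) - 1970) = -919 + (7*(1*(⅒)) - 1970) = -919 + (7*(⅒) - 1970) = -919 + (7/10 - 1970) = -919 - 19693/10 = -28883/10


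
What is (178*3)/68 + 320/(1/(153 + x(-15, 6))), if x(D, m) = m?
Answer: 1730187/34 ≈ 50888.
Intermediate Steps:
(178*3)/68 + 320/(1/(153 + x(-15, 6))) = (178*3)/68 + 320/(1/(153 + 6)) = 534*(1/68) + 320/(1/159) = 267/34 + 320/(1/159) = 267/34 + 320*159 = 267/34 + 50880 = 1730187/34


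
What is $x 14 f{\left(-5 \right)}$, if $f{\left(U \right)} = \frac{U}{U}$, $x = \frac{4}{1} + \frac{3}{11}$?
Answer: $\frac{658}{11} \approx 59.818$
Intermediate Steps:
$x = \frac{47}{11}$ ($x = 4 \cdot 1 + 3 \cdot \frac{1}{11} = 4 + \frac{3}{11} = \frac{47}{11} \approx 4.2727$)
$f{\left(U \right)} = 1$
$x 14 f{\left(-5 \right)} = \frac{47}{11} \cdot 14 \cdot 1 = \frac{658}{11} \cdot 1 = \frac{658}{11}$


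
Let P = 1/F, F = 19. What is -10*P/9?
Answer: -10/171 ≈ -0.058480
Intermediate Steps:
P = 1/19 ≈ 0.052632
-10*P/9 = -10*1/19/9 = -10/19*⅑ = -10/171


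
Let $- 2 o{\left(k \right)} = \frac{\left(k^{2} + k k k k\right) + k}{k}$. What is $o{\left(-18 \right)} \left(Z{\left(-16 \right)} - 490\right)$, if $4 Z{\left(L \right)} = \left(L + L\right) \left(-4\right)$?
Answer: $-1339421$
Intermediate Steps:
$o{\left(k \right)} = - \frac{k + k^{2} + k^{4}}{2 k}$ ($o{\left(k \right)} = - \frac{\left(\left(k^{2} + k k k k\right) + k\right) \frac{1}{k}}{2} = - \frac{\left(\left(k^{2} + k^{2} k k\right) + k\right) \frac{1}{k}}{2} = - \frac{\left(\left(k^{2} + k^{3} k\right) + k\right) \frac{1}{k}}{2} = - \frac{\left(\left(k^{2} + k^{4}\right) + k\right) \frac{1}{k}}{2} = - \frac{\left(k + k^{2} + k^{4}\right) \frac{1}{k}}{2} = - \frac{\frac{1}{k} \left(k + k^{2} + k^{4}\right)}{2} = - \frac{k + k^{2} + k^{4}}{2 k}$)
$Z{\left(L \right)} = - 2 L$ ($Z{\left(L \right)} = \frac{\left(L + L\right) \left(-4\right)}{4} = \frac{2 L \left(-4\right)}{4} = \frac{\left(-8\right) L}{4} = - 2 L$)
$o{\left(-18 \right)} \left(Z{\left(-16 \right)} - 490\right) = \left(- \frac{1}{2} - -9 - \frac{\left(-18\right)^{3}}{2}\right) \left(\left(-2\right) \left(-16\right) - 490\right) = \left(- \frac{1}{2} + 9 - -2916\right) \left(32 - 490\right) = \left(- \frac{1}{2} + 9 + 2916\right) \left(-458\right) = \frac{5849}{2} \left(-458\right) = -1339421$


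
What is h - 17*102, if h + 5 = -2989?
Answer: -4728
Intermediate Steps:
h = -2994 (h = -5 - 2989 = -2994)
h - 17*102 = -2994 - 17*102 = -2994 - 1734 = -4728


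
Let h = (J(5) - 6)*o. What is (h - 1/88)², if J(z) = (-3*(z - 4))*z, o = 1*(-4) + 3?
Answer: 3411409/7744 ≈ 440.52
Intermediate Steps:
o = -1 (o = -4 + 3 = -1)
J(z) = z*(12 - 3*z) (J(z) = (-3*(-4 + z))*z = (12 - 3*z)*z = z*(12 - 3*z))
h = 21 (h = (3*5*(4 - 1*5) - 6)*(-1) = (3*5*(4 - 5) - 6)*(-1) = (3*5*(-1) - 6)*(-1) = (-15 - 6)*(-1) = -21*(-1) = 21)
(h - 1/88)² = (21 - 1/88)² = (1847/88)² = 3411409/7744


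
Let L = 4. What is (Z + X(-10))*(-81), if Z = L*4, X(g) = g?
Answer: -486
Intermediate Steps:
Z = 16 (Z = 4*4 = 16)
(Z + X(-10))*(-81) = (16 - 10)*(-81) = 6*(-81) = -486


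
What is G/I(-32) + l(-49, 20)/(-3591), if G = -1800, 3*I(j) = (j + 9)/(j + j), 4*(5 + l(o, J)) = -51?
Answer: -4964196767/330372 ≈ -15026.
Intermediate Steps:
l(o, J) = -71/4 (l(o, J) = -5 + (¼)*(-51) = -5 - 51/4 = -71/4)
I(j) = (9 + j)/(6*j) (I(j) = ((j + 9)/(j + j))/3 = ((9 + j)/((2*j)))/3 = ((9 + j)*(1/(2*j)))/3 = ((9 + j)/(2*j))/3 = (9 + j)/(6*j))
G/I(-32) + l(-49, 20)/(-3591) = -1800*(-192/(9 - 32)) - 71/4/(-3591) = -1800/((⅙)*(-1/32)*(-23)) - 71/4*(-1/3591) = -1800/23/192 + 71/14364 = -1800*192/23 + 71/14364 = -345600/23 + 71/14364 = -4964196767/330372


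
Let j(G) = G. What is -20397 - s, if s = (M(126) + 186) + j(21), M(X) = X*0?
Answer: -20604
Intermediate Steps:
M(X) = 0
s = 207 (s = (0 + 186) + 21 = 186 + 21 = 207)
-20397 - s = -20397 - 1*207 = -20397 - 207 = -20604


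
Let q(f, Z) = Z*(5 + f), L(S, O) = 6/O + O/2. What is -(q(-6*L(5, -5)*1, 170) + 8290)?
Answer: -12914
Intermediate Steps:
L(S, O) = O/2 + 6/O (L(S, O) = 6/O + O*(½) = 6/O + O/2 = O/2 + 6/O)
-(q(-6*L(5, -5)*1, 170) + 8290) = -(170*(5 - 6*((½)*(-5) + 6/(-5))*1) + 8290) = -(170*(5 - 6*(-5/2 + 6*(-⅕))*1) + 8290) = -(170*(5 - 6*(-5/2 - 6/5)*1) + 8290) = -(170*(5 - 6*(-37/10)*1) + 8290) = -(170*(5 + (111/5)*1) + 8290) = -(170*(5 + 111/5) + 8290) = -(170*(136/5) + 8290) = -(4624 + 8290) = -1*12914 = -12914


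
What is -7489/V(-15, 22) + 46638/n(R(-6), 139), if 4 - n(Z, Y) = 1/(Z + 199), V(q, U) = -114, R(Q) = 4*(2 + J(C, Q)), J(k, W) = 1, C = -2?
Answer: 376047893/32034 ≈ 11739.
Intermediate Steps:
R(Q) = 12 (R(Q) = 4*(2 + 1) = 4*3 = 12)
n(Z, Y) = 4 - 1/(199 + Z) (n(Z, Y) = 4 - 1/(Z + 199) = 4 - 1/(199 + Z))
-7489/V(-15, 22) + 46638/n(R(-6), 139) = -7489/(-114) + 46638/(((795 + 4*12)/(199 + 12))) = -7489*(-1/114) + 46638/(((795 + 48)/211)) = 7489/114 + 46638/(((1/211)*843)) = 7489/114 + 46638/(843/211) = 7489/114 + 46638*(211/843) = 7489/114 + 3280206/281 = 376047893/32034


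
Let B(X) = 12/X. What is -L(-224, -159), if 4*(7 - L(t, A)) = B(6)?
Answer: -13/2 ≈ -6.5000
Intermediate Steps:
L(t, A) = 13/2 (L(t, A) = 7 - 3/6 = 7 - ¼*2 = 7 - ½ = 13/2)
-L(-224, -159) = -1*13/2 = -13/2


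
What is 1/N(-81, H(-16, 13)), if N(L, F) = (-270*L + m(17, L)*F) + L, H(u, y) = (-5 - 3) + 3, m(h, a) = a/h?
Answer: 17/370818 ≈ 4.5845e-5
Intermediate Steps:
H(u, y) = -5 (H(u, y) = -8 + 3 = -5)
N(L, F) = -269*L + F*L/17 (N(L, F) = (-270*L + (L/17)*F) + L = (-270*L + F*L/17) + L = -269*L + F*L/17)
1/N(-81, H(-16, 13)) = 1/((1/17)*(-81)*(-4573 - 5)) = 1/((1/17)*(-81)*(-4578)) = 1/(370818/17) = 17/370818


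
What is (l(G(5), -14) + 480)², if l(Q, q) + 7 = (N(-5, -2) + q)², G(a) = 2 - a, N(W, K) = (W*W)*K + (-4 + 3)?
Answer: 22071204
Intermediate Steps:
N(W, K) = -1 + K*W² (N(W, K) = W²*K - 1 = K*W² - 1 = -1 + K*W²)
l(Q, q) = -7 + (-51 + q)² (l(Q, q) = -7 + ((-1 - 2*(-5)²) + q)² = -7 + ((-1 - 2*25) + q)² = -7 + ((-1 - 50) + q)² = -7 + (-51 + q)²)
(l(G(5), -14) + 480)² = ((-7 + (51 - 1*(-14))²) + 480)² = ((-7 + (51 + 14)²) + 480)² = ((-7 + 65²) + 480)² = ((-7 + 4225) + 480)² = (4218 + 480)² = 4698² = 22071204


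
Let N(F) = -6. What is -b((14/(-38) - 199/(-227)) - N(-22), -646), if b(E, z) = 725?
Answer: -725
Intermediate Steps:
-b((14/(-38) - 199/(-227)) - N(-22), -646) = -1*725 = -725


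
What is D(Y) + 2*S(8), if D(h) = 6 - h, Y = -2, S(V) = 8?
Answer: 24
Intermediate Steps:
D(Y) + 2*S(8) = (6 - 1*(-2)) + 2*8 = (6 + 2) + 16 = 8 + 16 = 24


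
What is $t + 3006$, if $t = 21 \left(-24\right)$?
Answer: $2502$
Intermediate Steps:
$t = -504$
$t + 3006 = -504 + 3006 = 2502$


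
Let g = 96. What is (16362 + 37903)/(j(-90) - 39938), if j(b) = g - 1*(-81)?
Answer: -54265/39761 ≈ -1.3648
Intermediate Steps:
j(b) = 177 (j(b) = 96 - 1*(-81) = 96 + 81 = 177)
(16362 + 37903)/(j(-90) - 39938) = (16362 + 37903)/(177 - 39938) = 54265/(-39761) = 54265*(-1/39761) = -54265/39761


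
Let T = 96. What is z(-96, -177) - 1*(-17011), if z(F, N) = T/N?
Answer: 1003617/59 ≈ 17010.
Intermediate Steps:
z(F, N) = 96/N
z(-96, -177) - 1*(-17011) = 96/(-177) - 1*(-17011) = 96*(-1/177) + 17011 = -32/59 + 17011 = 1003617/59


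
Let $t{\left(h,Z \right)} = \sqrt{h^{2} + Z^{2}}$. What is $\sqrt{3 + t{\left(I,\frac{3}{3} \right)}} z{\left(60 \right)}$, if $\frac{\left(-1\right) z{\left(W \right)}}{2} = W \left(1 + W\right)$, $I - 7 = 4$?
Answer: $- 7320 \sqrt{3 + \sqrt{122}} \approx -27433.0$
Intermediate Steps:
$I = 11$ ($I = 7 + 4 = 11$)
$t{\left(h,Z \right)} = \sqrt{Z^{2} + h^{2}}$
$z{\left(W \right)} = - 2 W \left(1 + W\right)$
$\sqrt{3 + t{\left(I,\frac{3}{3} \right)}} z{\left(60 \right)} = \sqrt{3 + \sqrt{\left(\frac{3}{3}\right)^{2} + 11^{2}}} \left(\left(-2\right) 60 \left(1 + 60\right)\right) = \sqrt{3 + \sqrt{\left(3 \cdot \frac{1}{3}\right)^{2} + 121}} \left(\left(-2\right) 60 \cdot 61\right) = \sqrt{3 + \sqrt{1^{2} + 121}} \left(-7320\right) = \sqrt{3 + \sqrt{1 + 121}} \left(-7320\right) = \sqrt{3 + \sqrt{122}} \left(-7320\right) = - 7320 \sqrt{3 + \sqrt{122}}$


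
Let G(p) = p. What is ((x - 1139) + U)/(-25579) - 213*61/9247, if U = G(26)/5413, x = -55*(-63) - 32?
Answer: -1913823578767/1280331547369 ≈ -1.4948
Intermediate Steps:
x = 3433 (x = 3465 - 32 = 3433)
U = 26/5413 ≈ 0.0048033
((x - 1139) + U)/(-25579) - 213*61/9247 = ((3433 - 1139) + 26/5413)/(-25579) - 213*61/9247 = (2294 + 26/5413)*(-1/25579) - 12993*1/9247 = (12417448/5413)*(-1/25579) - 12993/9247 = -12417448/138459127 - 12993/9247 = -1913823578767/1280331547369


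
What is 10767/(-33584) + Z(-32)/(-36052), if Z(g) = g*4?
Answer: -95968283/302692592 ≈ -0.31705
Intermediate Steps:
Z(g) = 4*g
10767/(-33584) + Z(-32)/(-36052) = 10767/(-33584) + (4*(-32))/(-36052) = 10767*(-1/33584) - 128*(-1/36052) = -10767/33584 + 32/9013 = -95968283/302692592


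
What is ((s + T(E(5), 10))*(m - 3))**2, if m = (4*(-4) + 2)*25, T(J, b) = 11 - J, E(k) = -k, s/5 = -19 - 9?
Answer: 1915987984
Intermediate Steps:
s = -140 (s = 5*(-19 - 9) = 5*(-28) = -140)
m = -350 (m = (-16 + 2)*25 = -14*25 = -350)
((s + T(E(5), 10))*(m - 3))**2 = ((-140 + (11 - (-1)*5))*(-350 - 3))**2 = ((-140 + (11 - 1*(-5)))*(-353))**2 = ((-140 + (11 + 5))*(-353))**2 = ((-140 + 16)*(-353))**2 = (-124*(-353))**2 = 43772**2 = 1915987984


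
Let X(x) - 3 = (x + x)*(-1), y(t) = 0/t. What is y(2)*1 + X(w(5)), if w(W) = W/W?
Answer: 1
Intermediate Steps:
w(W) = 1
y(t) = 0
X(x) = 3 - 2*x (X(x) = 3 + (x + x)*(-1) = 3 + (2*x)*(-1) = 3 - 2*x)
y(2)*1 + X(w(5)) = 0*1 + (3 - 2*1) = 0 + (3 - 2) = 0 + 1 = 1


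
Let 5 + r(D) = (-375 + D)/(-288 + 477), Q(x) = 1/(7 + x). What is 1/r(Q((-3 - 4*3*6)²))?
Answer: -1064448/7434239 ≈ -0.14318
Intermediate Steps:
r(D) = -440/63 + D/189 (r(D) = -5 + (-375 + D)/(-288 + 477) = -5 + (-375 + D)/189 = -5 + (-375 + D)*(1/189) = -5 + (-125/63 + D/189) = -440/63 + D/189)
1/r(Q((-3 - 4*3*6)²)) = 1/(-440/63 + 1/(189*(7 + (-3 - 4*3*6)²))) = 1/(-440/63 + 1/(189*(7 + (-3 - 12*6)²))) = 1/(-440/63 + 1/(189*(7 + (-3 - 72)²))) = 1/(-440/63 + 1/(189*(7 + (-75)²))) = 1/(-440/63 + 1/(189*(7 + 5625))) = 1/(-440/63 + (1/189)/5632) = 1/(-440/63 + (1/189)*(1/5632)) = 1/(-440/63 + 1/1064448) = 1/(-7434239/1064448) = -1064448/7434239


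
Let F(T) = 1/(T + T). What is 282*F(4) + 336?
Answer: 1485/4 ≈ 371.25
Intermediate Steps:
F(T) = 1/(2*T)
282*F(4) + 336 = 282*((½)/4) + 336 = 282*((½)*(¼)) + 336 = 282*(⅛) + 336 = 141/4 + 336 = 1485/4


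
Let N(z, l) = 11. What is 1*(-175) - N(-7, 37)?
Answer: -186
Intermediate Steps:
1*(-175) - N(-7, 37) = 1*(-175) - 1*11 = -175 - 11 = -186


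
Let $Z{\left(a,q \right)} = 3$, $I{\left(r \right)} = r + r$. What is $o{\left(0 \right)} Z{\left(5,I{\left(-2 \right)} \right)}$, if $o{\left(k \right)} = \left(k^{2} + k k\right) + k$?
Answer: $0$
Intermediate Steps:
$I{\left(r \right)} = 2 r$
$o{\left(k \right)} = k + 2 k^{2}$ ($o{\left(k \right)} = \left(k^{2} + k^{2}\right) + k = 2 k^{2} + k = k + 2 k^{2}$)
$o{\left(0 \right)} Z{\left(5,I{\left(-2 \right)} \right)} = 0 \left(1 + 2 \cdot 0\right) 3 = 0 \left(1 + 0\right) 3 = 0 \cdot 1 \cdot 3 = 0 \cdot 3 = 0$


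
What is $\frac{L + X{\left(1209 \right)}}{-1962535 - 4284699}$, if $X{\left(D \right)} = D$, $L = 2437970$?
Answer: $- \frac{2439179}{6247234} \approx -0.39044$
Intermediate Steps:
$\frac{L + X{\left(1209 \right)}}{-1962535 - 4284699} = \frac{2437970 + 1209}{-1962535 - 4284699} = \frac{2439179}{-6247234} = 2439179 \left(- \frac{1}{6247234}\right) = - \frac{2439179}{6247234}$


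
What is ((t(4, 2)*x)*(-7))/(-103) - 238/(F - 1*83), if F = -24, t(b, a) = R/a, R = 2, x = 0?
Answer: 238/107 ≈ 2.2243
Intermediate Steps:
t(b, a) = 2/a
((t(4, 2)*x)*(-7))/(-103) - 238/(F - 1*83) = (((2/2)*0)*(-7))/(-103) - 238/(-24 - 1*83) = (((2*(½))*0)*(-7))*(-1/103) - 238/(-24 - 83) = ((1*0)*(-7))*(-1/103) - 238/(-107) = (0*(-7))*(-1/103) - 238*(-1/107) = 0*(-1/103) + 238/107 = 0 + 238/107 = 238/107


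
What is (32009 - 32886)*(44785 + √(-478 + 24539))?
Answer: -39276445 - 877*√24061 ≈ -3.9412e+7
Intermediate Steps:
(32009 - 32886)*(44785 + √(-478 + 24539)) = -877*(44785 + √24061) = -39276445 - 877*√24061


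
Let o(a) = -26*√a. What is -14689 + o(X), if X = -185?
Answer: -14689 - 26*I*√185 ≈ -14689.0 - 353.64*I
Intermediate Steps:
-14689 + o(X) = -14689 - 26*I*√185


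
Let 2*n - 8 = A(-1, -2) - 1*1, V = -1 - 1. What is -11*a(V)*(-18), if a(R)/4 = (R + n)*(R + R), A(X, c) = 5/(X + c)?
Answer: -2112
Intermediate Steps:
V = -2
n = 8/3 (n = 4 + (5/(-1 - 2) - 1*1)/2 = 4 + (5/(-3) - 1)/2 = 4 + (5*(-⅓) - 1)/2 = 4 + (-5/3 - 1)/2 = 4 + (½)*(-8/3) = 4 - 4/3 = 8/3 ≈ 2.6667)
a(R) = 8*R*(8/3 + R) (a(R) = 4*((R + 8/3)*(R + R)) = 4*((8/3 + R)*(2*R)) = 4*(2*R*(8/3 + R)) = 8*R*(8/3 + R))
-11*a(V)*(-18) = -88*(-2)*(8 + 3*(-2))/3*(-18) = -88*(-2)*(8 - 6)/3*(-18) = -88*(-2)*2/3*(-18) = -11*(-32/3)*(-18) = (352/3)*(-18) = -2112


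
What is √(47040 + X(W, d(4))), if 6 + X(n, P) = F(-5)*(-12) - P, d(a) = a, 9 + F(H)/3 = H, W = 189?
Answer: √47534 ≈ 218.02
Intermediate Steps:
F(H) = -27 + 3*H
X(n, P) = 498 - P (X(n, P) = -6 + ((-27 + 3*(-5))*(-12) - P) = -6 + ((-27 - 15)*(-12) - P) = -6 + (-42*(-12) - P) = -6 + (504 - P) = 498 - P)
√(47040 + X(W, d(4))) = √(47040 + (498 - 1*4)) = √(47040 + (498 - 4)) = √(47040 + 494) = √47534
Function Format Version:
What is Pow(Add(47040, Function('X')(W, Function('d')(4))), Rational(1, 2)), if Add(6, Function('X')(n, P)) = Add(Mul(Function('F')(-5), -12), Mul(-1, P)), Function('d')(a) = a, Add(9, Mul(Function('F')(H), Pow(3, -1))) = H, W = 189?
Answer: Pow(47534, Rational(1, 2)) ≈ 218.02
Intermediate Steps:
Function('F')(H) = Add(-27, Mul(3, H))
Function('X')(n, P) = Add(498, Mul(-1, P)) (Function('X')(n, P) = Add(-6, Add(Mul(Add(-27, Mul(3, -5)), -12), Mul(-1, P))) = Add(-6, Add(Mul(Add(-27, -15), -12), Mul(-1, P))) = Add(-6, Add(Mul(-42, -12), Mul(-1, P))) = Add(-6, Add(504, Mul(-1, P))) = Add(498, Mul(-1, P)))
Pow(Add(47040, Function('X')(W, Function('d')(4))), Rational(1, 2)) = Pow(Add(47040, Add(498, Mul(-1, 4))), Rational(1, 2)) = Pow(Add(47040, Add(498, -4)), Rational(1, 2)) = Pow(Add(47040, 494), Rational(1, 2)) = Pow(47534, Rational(1, 2))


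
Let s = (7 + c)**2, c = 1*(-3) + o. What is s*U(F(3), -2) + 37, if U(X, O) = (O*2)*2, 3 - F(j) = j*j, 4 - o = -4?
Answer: -1115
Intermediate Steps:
o = 8 (o = 4 - 1*(-4) = 4 + 4 = 8)
F(j) = 3 - j**2 (F(j) = 3 - j*j = 3 - j**2)
U(X, O) = 4*O (U(X, O) = (2*O)*2 = 4*O)
c = 5 (c = 1*(-3) + 8 = -3 + 8 = 5)
s = 144 (s = (7 + 5)**2 = 12**2 = 144)
s*U(F(3), -2) + 37 = 144*(4*(-2)) + 37 = 144*(-8) + 37 = -1152 + 37 = -1115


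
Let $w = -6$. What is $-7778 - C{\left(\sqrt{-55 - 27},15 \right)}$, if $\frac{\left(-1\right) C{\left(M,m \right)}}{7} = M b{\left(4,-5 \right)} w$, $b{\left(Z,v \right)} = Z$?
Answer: $-7778 - 168 i \sqrt{82} \approx -7778.0 - 1521.3 i$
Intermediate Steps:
$C{\left(M,m \right)} = 168 M$ ($C{\left(M,m \right)} = - 7 M 4 \left(-6\right) = - 7 \cdot 4 M \left(-6\right) = - 7 \left(- 24 M\right) = 168 M$)
$-7778 - C{\left(\sqrt{-55 - 27},15 \right)} = -7778 - 168 \sqrt{-55 - 27} = -7778 - 168 \sqrt{-82} = -7778 - 168 i \sqrt{82}$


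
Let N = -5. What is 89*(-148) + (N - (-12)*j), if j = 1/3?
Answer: -13173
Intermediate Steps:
j = ⅓ (j = 1*(⅓) = ⅓ ≈ 0.33333)
89*(-148) + (N - (-12)*j) = 89*(-148) + (-5 - (-12)/3) = -13172 + (-5 - 6*(-⅔)) = -13172 + (-5 + 4) = -13172 - 1 = -13173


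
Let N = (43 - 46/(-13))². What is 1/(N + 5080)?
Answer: 169/1224545 ≈ 0.00013801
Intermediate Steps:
N = 366025/169 (N = (43 - 46*(-1/13))² = (43 + 46/13)² = (605/13)² = 366025/169 ≈ 2165.8)
1/(N + 5080) = 1/(366025/169 + 5080) = 1/(1224545/169) = 169/1224545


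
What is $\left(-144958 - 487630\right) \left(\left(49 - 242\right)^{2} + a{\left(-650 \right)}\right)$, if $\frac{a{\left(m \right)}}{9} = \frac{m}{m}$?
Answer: $-23568963704$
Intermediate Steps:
$a{\left(m \right)} = 9$ ($a{\left(m \right)} = 9 \frac{m}{m} = 9 \cdot 1 = 9$)
$\left(-144958 - 487630\right) \left(\left(49 - 242\right)^{2} + a{\left(-650 \right)}\right) = \left(-144958 - 487630\right) \left(\left(49 - 242\right)^{2} + 9\right) = - 632588 \left(\left(-193\right)^{2} + 9\right) = - 632588 \left(37249 + 9\right) = \left(-632588\right) 37258 = -23568963704$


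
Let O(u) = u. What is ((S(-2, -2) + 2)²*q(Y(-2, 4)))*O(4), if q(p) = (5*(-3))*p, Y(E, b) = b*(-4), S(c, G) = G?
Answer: 0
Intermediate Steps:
Y(E, b) = -4*b
q(p) = -15*p
((S(-2, -2) + 2)²*q(Y(-2, 4)))*O(4) = ((-2 + 2)²*(-(-60)*4))*4 = (0²*(-15*(-16)))*4 = (0*240)*4 = 0*4 = 0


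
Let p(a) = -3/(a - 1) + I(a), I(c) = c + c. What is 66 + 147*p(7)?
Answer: 4101/2 ≈ 2050.5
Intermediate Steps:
I(c) = 2*c
p(a) = -3/(-1 + a) + 2*a (p(a) = -3/(a - 1) + 2*a = -3/(-1 + a) + 2*a)
66 + 147*p(7) = 66 + 147*((-3 - 2*7 + 2*7²)/(-1 + 7)) = 66 + 147*((-3 - 14 + 2*49)/6) = 66 + 147*((-3 - 14 + 98)/6) = 66 + 147*((⅙)*81) = 66 + 147*(27/2) = 66 + 3969/2 = 4101/2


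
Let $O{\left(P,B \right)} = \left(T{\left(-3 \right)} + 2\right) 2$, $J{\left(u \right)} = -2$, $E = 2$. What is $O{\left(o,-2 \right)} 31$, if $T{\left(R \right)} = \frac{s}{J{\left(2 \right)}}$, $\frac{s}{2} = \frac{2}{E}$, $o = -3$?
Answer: $62$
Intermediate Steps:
$s = 2$ ($s = 2 \cdot \frac{2}{2} = 2 \cdot 2 \cdot \frac{1}{2} = 2 \cdot 1 = 2$)
$T{\left(R \right)} = -1$ ($T{\left(R \right)} = \frac{2}{-2} = 2 \left(- \frac{1}{2}\right) = -1$)
$O{\left(P,B \right)} = 2$ ($O{\left(P,B \right)} = \left(-1 + 2\right) 2 = 1 \cdot 2 = 2$)
$O{\left(o,-2 \right)} 31 = 2 \cdot 31 = 62$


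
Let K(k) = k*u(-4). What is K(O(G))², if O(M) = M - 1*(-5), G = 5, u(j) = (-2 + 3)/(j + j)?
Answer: 25/16 ≈ 1.5625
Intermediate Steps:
u(j) = 1/(2*j)
O(M) = 5 + M (O(M) = M + 5 = 5 + M)
K(k) = -k/8 (K(k) = k*((½)/(-4)) = k*((½)*(-¼)) = k*(-⅛) = -k/8)
K(O(G))² = (-(5 + 5)/8)² = (-⅛*10)² = (-5/4)² = 25/16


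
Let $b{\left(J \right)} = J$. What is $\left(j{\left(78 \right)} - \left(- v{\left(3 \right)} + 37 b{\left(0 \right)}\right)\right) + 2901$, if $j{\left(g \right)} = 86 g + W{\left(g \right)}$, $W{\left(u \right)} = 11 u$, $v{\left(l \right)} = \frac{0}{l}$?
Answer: $10467$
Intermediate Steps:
$v{\left(l \right)} = 0$
$j{\left(g \right)} = 97 g$ ($j{\left(g \right)} = 86 g + 11 g = 97 g$)
$\left(j{\left(78 \right)} - \left(- v{\left(3 \right)} + 37 b{\left(0 \right)}\right)\right) + 2901 = \left(97 \cdot 78 + \left(0 - 0\right)\right) + 2901 = \left(7566 + \left(0 + 0\right)\right) + 2901 = \left(7566 + 0\right) + 2901 = 7566 + 2901 = 10467$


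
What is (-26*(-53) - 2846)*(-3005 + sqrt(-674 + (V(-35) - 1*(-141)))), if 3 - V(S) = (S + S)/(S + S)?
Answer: 4411340 - 4404*I*sqrt(59) ≈ 4.4113e+6 - 33828.0*I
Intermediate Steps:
V(S) = 2 (V(S) = 3 - (S + S)/(S + S) = 3 - 2*S/(2*S) = 3 - 2*S*1/(2*S) = 3 - 1*1 = 3 - 1 = 2)
(-26*(-53) - 2846)*(-3005 + sqrt(-674 + (V(-35) - 1*(-141)))) = (-26*(-53) - 2846)*(-3005 + sqrt(-674 + (2 - 1*(-141)))) = (1378 - 2846)*(-3005 + sqrt(-674 + (2 + 141))) = -1468*(-3005 + sqrt(-674 + 143)) = -1468*(-3005 + sqrt(-531)) = -1468*(-3005 + 3*I*sqrt(59)) = 4411340 - 4404*I*sqrt(59)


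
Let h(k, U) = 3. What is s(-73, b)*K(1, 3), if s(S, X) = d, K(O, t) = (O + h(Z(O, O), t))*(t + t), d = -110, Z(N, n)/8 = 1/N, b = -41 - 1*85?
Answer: -2640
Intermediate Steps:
b = -126 (b = -41 - 85 = -126)
Z(N, n) = 8/N
K(O, t) = 2*t*(3 + O) (K(O, t) = (O + 3)*(t + t) = (3 + O)*(2*t) = 2*t*(3 + O))
s(S, X) = -110
s(-73, b)*K(1, 3) = -220*3*(3 + 1) = -220*3*4 = -110*24 = -2640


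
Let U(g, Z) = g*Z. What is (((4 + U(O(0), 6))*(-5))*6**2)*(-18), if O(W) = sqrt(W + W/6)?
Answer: 12960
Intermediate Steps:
O(W) = sqrt(42)*sqrt(W)/6 (O(W) = sqrt(W + W*(1/6)) = sqrt(W + W/6) = sqrt(7*W/6) = sqrt(42)*sqrt(W)/6)
U(g, Z) = Z*g
(((4 + U(O(0), 6))*(-5))*6**2)*(-18) = (((4 + 6*(sqrt(42)*sqrt(0)/6))*(-5))*6**2)*(-18) = (((4 + 6*((1/6)*sqrt(42)*0))*(-5))*36)*(-18) = (((4 + 6*0)*(-5))*36)*(-18) = (((4 + 0)*(-5))*36)*(-18) = ((4*(-5))*36)*(-18) = -20*36*(-18) = -720*(-18) = 12960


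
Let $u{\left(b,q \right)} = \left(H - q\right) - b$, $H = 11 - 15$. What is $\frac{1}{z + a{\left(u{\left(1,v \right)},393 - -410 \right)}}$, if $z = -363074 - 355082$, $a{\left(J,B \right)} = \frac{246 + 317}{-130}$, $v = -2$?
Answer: $- \frac{130}{93360843} \approx -1.3924 \cdot 10^{-6}$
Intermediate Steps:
$H = -4$ ($H = 11 - 15 = -4$)
$u{\left(b,q \right)} = -4 - b - q$ ($u{\left(b,q \right)} = \left(-4 - q\right) - b = -4 - b - q$)
$a{\left(J,B \right)} = - \frac{563}{130}$ ($a{\left(J,B \right)} = 563 \left(- \frac{1}{130}\right) = - \frac{563}{130}$)
$z = -718156$
$\frac{1}{z + a{\left(u{\left(1,v \right)},393 - -410 \right)}} = \frac{1}{-718156 - \frac{563}{130}} = \frac{1}{- \frac{93360843}{130}} = - \frac{130}{93360843}$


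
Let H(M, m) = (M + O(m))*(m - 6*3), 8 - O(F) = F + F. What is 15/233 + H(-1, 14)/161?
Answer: 3141/5359 ≈ 0.58612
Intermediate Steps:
O(F) = 8 - 2*F (O(F) = 8 - (F + F) = 8 - 2*F)
H(M, m) = (-18 + m)*(8 + M - 2*m) (H(M, m) = (M + (8 - 2*m))*(m - 6*3) = (8 + M - 2*m)*(m - 18) = (8 + M - 2*m)*(-18 + m) = (-18 + m)*(8 + M - 2*m))
15/233 + H(-1, 14)/161 = 15/233 + (-144 - 18*(-1) - 2*14**2 + 44*14 - 1*14)/161 = 15*(1/233) + (-144 + 18 - 2*196 + 616 - 14)*(1/161) = 15/233 + (-144 + 18 - 392 + 616 - 14)*(1/161) = 15/233 + 84*(1/161) = 15/233 + 12/23 = 3141/5359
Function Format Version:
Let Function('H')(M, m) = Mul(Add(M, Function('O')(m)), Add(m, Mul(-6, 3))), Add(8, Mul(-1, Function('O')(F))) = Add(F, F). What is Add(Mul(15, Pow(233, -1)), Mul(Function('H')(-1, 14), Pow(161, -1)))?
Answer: Rational(3141, 5359) ≈ 0.58612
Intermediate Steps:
Function('O')(F) = Add(8, Mul(-2, F)) (Function('O')(F) = Add(8, Mul(-1, Add(F, F))) = Add(8, Mul(-1, Mul(2, F))) = Add(8, Mul(-2, F)))
Function('H')(M, m) = Mul(Add(-18, m), Add(8, M, Mul(-2, m))) (Function('H')(M, m) = Mul(Add(M, Add(8, Mul(-2, m))), Add(m, Mul(-6, 3))) = Mul(Add(8, M, Mul(-2, m)), Add(m, -18)) = Mul(Add(8, M, Mul(-2, m)), Add(-18, m)) = Mul(Add(-18, m), Add(8, M, Mul(-2, m))))
Add(Mul(15, Pow(233, -1)), Mul(Function('H')(-1, 14), Pow(161, -1))) = Add(Mul(15, Pow(233, -1)), Mul(Add(-144, Mul(-18, -1), Mul(-2, Pow(14, 2)), Mul(44, 14), Mul(-1, 14)), Pow(161, -1))) = Add(Mul(15, Rational(1, 233)), Mul(Add(-144, 18, Mul(-2, 196), 616, -14), Rational(1, 161))) = Add(Rational(15, 233), Mul(Add(-144, 18, -392, 616, -14), Rational(1, 161))) = Add(Rational(15, 233), Mul(84, Rational(1, 161))) = Add(Rational(15, 233), Rational(12, 23)) = Rational(3141, 5359)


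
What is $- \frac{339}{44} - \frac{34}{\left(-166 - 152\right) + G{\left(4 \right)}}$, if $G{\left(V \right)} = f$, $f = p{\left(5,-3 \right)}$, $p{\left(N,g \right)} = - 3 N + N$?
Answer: $- \frac{3428}{451} \approx -7.6009$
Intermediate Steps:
$p{\left(N,g \right)} = - 2 N$
$f = -10$ ($f = \left(-2\right) 5 = -10$)
$G{\left(V \right)} = -10$
$- \frac{339}{44} - \frac{34}{\left(-166 - 152\right) + G{\left(4 \right)}} = - \frac{339}{44} - \frac{34}{\left(-166 - 152\right) - 10} = \left(-339\right) \frac{1}{44} - \frac{34}{-318 - 10} = - \frac{339}{44} - \frac{34}{-328} = - \frac{339}{44} - - \frac{17}{164} = - \frac{339}{44} + \frac{17}{164} = - \frac{3428}{451}$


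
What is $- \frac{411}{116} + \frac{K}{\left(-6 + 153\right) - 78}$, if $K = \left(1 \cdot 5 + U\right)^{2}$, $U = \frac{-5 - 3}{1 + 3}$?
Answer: $- \frac{9105}{2668} \approx -3.4127$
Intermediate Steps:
$U = -2$ ($U = - \frac{8}{4} = \left(-8\right) \frac{1}{4} = -2$)
$K = 9$ ($K = \left(1 \cdot 5 - 2\right)^{2} = \left(5 - 2\right)^{2} = 3^{2} = 9$)
$- \frac{411}{116} + \frac{K}{\left(-6 + 153\right) - 78} = - \frac{411}{116} + \frac{9}{\left(-6 + 153\right) - 78} = \left(-411\right) \frac{1}{116} + \frac{9}{147 - 78} = - \frac{411}{116} + \frac{9}{69} = - \frac{411}{116} + 9 \cdot \frac{1}{69} = - \frac{411}{116} + \frac{3}{23} = - \frac{9105}{2668}$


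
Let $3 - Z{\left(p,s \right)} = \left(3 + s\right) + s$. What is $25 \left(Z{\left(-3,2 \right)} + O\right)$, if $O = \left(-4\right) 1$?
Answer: $-200$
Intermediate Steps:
$O = -4$
$Z{\left(p,s \right)} = - 2 s$ ($Z{\left(p,s \right)} = 3 - \left(\left(3 + s\right) + s\right) = 3 - \left(3 + 2 s\right) = - 2 s$)
$25 \left(Z{\left(-3,2 \right)} + O\right) = 25 \left(\left(-2\right) 2 - 4\right) = 25 \left(-4 - 4\right) = 25 \left(-8\right) = -200$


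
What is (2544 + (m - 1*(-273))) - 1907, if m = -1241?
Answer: -331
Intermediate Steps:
(2544 + (m - 1*(-273))) - 1907 = (2544 + (-1241 - 1*(-273))) - 1907 = (2544 + (-1241 + 273)) - 1907 = (2544 - 968) - 1907 = 1576 - 1907 = -331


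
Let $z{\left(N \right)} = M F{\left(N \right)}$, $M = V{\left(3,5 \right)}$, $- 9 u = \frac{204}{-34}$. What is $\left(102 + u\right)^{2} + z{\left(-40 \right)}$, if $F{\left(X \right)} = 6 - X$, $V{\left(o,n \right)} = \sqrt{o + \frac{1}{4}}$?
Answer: $\frac{94864}{9} + 23 \sqrt{13} \approx 10623.0$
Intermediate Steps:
$u = \frac{2}{3}$ ($u = - \frac{204 \frac{1}{-34}}{9} = - \frac{204 \left(- \frac{1}{34}\right)}{9} = \left(- \frac{1}{9}\right) \left(-6\right) = \frac{2}{3} \approx 0.66667$)
$V{\left(o,n \right)} = \sqrt{\frac{1}{4} + o}$ ($V{\left(o,n \right)} = \sqrt{o + \frac{1}{4}} = \sqrt{\frac{1}{4} + o}$)
$M = \frac{\sqrt{13}}{2}$ ($M = \frac{\sqrt{1 + 4 \cdot 3}}{2} = \frac{\sqrt{1 + 12}}{2} = \frac{\sqrt{13}}{2} \approx 1.8028$)
$z{\left(N \right)} = \frac{\sqrt{13} \left(6 - N\right)}{2}$ ($z{\left(N \right)} = \frac{\sqrt{13}}{2} \left(6 - N\right) = \frac{\sqrt{13} \left(6 - N\right)}{2}$)
$\left(102 + u\right)^{2} + z{\left(-40 \right)} = \left(102 + \frac{2}{3}\right)^{2} + \frac{\sqrt{13} \left(6 - -40\right)}{2} = \left(\frac{308}{3}\right)^{2} + \frac{\sqrt{13} \left(6 + 40\right)}{2} = \frac{94864}{9} + \frac{1}{2} \sqrt{13} \cdot 46 = \frac{94864}{9} + 23 \sqrt{13}$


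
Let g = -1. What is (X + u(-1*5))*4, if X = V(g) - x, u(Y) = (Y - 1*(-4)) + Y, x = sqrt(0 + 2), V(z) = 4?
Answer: -8 - 4*sqrt(2) ≈ -13.657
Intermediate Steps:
x = sqrt(2) ≈ 1.4142
u(Y) = 4 + 2*Y (u(Y) = (Y + 4) + Y = (4 + Y) + Y = 4 + 2*Y)
X = 4 - sqrt(2) ≈ 2.5858
(X + u(-1*5))*4 = ((4 - sqrt(2)) + (4 + 2*(-1*5)))*4 = ((4 - sqrt(2)) + (4 + 2*(-5)))*4 = ((4 - sqrt(2)) + (4 - 10))*4 = ((4 - sqrt(2)) - 6)*4 = (-2 - sqrt(2))*4 = -8 - 4*sqrt(2)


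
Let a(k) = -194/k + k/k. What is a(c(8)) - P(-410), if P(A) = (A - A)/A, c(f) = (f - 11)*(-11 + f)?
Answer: -185/9 ≈ -20.556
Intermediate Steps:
c(f) = (-11 + f)**2 (c(f) = (-11 + f)*(-11 + f) = (-11 + f)**2)
a(k) = 1 - 194/k (a(k) = -194/k + 1 = 1 - 194/k)
P(A) = 0 (P(A) = 0/A = 0)
a(c(8)) - P(-410) = (-194 + (-11 + 8)**2)/((-11 + 8)**2) - 1*0 = (-194 + (-3)**2)/((-3)**2) + 0 = (-194 + 9)/9 + 0 = (1/9)*(-185) + 0 = -185/9 + 0 = -185/9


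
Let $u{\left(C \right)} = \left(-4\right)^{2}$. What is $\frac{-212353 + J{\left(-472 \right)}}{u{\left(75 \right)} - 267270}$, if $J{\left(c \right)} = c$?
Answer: $\frac{212825}{267254} \approx 0.79634$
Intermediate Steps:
$u{\left(C \right)} = 16$
$\frac{-212353 + J{\left(-472 \right)}}{u{\left(75 \right)} - 267270} = \frac{-212353 - 472}{16 - 267270} = - \frac{212825}{-267254} = \left(-212825\right) \left(- \frac{1}{267254}\right) = \frac{212825}{267254}$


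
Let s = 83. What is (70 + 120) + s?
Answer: 273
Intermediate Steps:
(70 + 120) + s = (70 + 120) + 83 = 190 + 83 = 273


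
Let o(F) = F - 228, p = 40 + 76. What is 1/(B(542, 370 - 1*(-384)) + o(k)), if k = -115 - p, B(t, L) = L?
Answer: 1/295 ≈ 0.0033898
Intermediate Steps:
p = 116
k = -231 (k = -115 - 1*116 = -115 - 116 = -231)
o(F) = -228 + F
1/(B(542, 370 - 1*(-384)) + o(k)) = 1/((370 - 1*(-384)) + (-228 - 231)) = 1/((370 + 384) - 459) = 1/(754 - 459) = 1/295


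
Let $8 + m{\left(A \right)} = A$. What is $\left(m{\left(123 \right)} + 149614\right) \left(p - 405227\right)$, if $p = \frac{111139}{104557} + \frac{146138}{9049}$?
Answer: $- \frac{57403655944426868986}{946136293} \approx -6.0672 \cdot 10^{10}$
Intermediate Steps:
$m{\left(A \right)} = -8 + A$
$p = \frac{16285447677}{946136293}$ ($p = 111139 \cdot \frac{1}{104557} + 146138 \cdot \frac{1}{9049} = \frac{111139}{104557} + \frac{146138}{9049} = \frac{16285447677}{946136293} \approx 17.213$)
$\left(m{\left(123 \right)} + 149614\right) \left(p - 405227\right) = \left(\left(-8 + 123\right) + 149614\right) \left(\frac{16285447677}{946136293} - 405227\right) = \left(115 + 149614\right) \left(- \frac{383383686155834}{946136293}\right) = 149729 \left(- \frac{383383686155834}{946136293}\right) = - \frac{57403655944426868986}{946136293}$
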